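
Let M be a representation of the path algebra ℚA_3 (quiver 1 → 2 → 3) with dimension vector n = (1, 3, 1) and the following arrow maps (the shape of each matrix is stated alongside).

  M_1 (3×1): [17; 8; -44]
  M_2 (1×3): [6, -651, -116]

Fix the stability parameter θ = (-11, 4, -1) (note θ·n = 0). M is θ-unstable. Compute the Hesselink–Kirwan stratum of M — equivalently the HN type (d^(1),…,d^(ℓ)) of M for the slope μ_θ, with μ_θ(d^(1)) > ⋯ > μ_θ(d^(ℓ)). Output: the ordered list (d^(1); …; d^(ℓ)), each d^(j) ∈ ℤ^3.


Interval decomposition of M: I[1,3], I[2,2]^2.
HN type (ℓ=3): μ^(1)=4; μ^(2)=3/2; μ^(3)=-11

((0, 2, 0); (0, 1, 1); (1, 0, 0))


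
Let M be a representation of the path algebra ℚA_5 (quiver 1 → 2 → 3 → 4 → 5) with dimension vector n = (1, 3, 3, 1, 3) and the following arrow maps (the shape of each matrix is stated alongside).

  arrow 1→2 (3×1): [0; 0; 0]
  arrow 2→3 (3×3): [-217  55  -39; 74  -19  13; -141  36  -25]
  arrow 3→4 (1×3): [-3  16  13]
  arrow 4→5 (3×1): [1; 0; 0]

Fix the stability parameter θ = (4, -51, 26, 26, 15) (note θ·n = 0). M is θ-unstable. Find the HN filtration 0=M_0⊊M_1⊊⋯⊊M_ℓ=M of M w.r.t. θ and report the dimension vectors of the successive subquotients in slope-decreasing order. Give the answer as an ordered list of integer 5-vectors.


Interval decomposition of M: I[1,1], I[2,3]^2, I[2,5], I[5,5]^2.
HN type (ℓ=5): μ^(1)=26; μ^(2)=67/3; μ^(3)=15; μ^(4)=4; μ^(5)=-51

((0, 0, 2, 0, 0); (0, 0, 1, 1, 1); (0, 0, 0, 0, 2); (1, 0, 0, 0, 0); (0, 3, 0, 0, 0))


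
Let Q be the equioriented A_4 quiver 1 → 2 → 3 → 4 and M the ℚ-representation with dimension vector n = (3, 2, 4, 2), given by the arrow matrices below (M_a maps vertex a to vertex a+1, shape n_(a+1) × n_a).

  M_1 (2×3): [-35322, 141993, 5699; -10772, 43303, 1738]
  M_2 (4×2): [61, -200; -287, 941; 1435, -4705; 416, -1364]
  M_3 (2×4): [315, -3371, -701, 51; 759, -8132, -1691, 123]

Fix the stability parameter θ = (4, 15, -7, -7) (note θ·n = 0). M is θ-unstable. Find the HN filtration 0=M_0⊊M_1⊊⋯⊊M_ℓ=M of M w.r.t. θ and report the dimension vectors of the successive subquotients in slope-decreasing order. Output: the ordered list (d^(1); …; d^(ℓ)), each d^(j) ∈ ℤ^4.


Via rank(M_{q-1}∘⋯∘M_p): M ≅ I[1,1], I[1,4]^2, I[3,3]^2.
μ_θ-semistable layers: μ^(1)=4; μ^(2)=5/4; μ^(3)=-7

((1, 0, 0, 0); (2, 2, 2, 2); (0, 0, 2, 0))


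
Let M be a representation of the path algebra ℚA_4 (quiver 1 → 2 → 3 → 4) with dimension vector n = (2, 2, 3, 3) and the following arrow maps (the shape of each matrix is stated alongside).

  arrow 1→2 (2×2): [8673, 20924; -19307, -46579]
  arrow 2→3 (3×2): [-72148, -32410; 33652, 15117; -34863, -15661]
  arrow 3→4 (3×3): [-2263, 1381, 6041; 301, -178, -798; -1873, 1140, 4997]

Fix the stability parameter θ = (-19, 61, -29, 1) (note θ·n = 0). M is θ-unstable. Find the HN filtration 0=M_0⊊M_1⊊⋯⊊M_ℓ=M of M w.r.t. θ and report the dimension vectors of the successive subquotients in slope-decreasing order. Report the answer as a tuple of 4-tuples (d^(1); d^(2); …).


Barcode: M ≅ I[1,4]^2, I[3,4]. HN layers by μ_θ (4 steps, strictly decreasing):
  μ^(1)=11; μ^(2)=1; μ^(3)=-19; μ^(4)=-29

((0, 2, 2, 2); (0, 0, 0, 1); (2, 0, 0, 0); (0, 0, 1, 0))


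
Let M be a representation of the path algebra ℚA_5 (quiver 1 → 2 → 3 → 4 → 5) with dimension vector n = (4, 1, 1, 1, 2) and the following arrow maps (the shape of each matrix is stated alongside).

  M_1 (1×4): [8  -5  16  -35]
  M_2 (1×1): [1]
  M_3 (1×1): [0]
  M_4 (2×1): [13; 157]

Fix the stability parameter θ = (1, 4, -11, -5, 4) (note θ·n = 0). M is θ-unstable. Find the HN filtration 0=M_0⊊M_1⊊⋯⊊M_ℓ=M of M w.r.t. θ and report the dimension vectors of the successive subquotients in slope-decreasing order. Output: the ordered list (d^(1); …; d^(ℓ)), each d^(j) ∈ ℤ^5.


Via rank(M_{q-1}∘⋯∘M_p): M ≅ I[1,1]^3, I[1,3], I[4,5], I[5,5].
μ_θ-semistable layers: μ^(1)=4; μ^(2)=1; μ^(3)=-2; μ^(4)=-5

((0, 0, 0, 0, 2); (3, 0, 0, 0, 0); (1, 1, 1, 0, 0); (0, 0, 0, 1, 0))


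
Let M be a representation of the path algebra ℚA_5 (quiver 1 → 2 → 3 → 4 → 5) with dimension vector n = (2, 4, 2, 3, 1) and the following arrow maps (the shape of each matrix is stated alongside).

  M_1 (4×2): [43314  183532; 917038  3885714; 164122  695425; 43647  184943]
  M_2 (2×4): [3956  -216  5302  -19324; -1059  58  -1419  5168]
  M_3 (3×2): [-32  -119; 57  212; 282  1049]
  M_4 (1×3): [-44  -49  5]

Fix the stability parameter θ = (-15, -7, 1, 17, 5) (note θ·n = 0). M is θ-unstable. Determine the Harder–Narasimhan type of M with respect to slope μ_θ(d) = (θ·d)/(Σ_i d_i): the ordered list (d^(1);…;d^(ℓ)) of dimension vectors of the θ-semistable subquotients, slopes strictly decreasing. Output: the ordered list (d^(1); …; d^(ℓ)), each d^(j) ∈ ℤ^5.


Barcode: M ≅ I[1,2], I[1,5], I[2,2], I[2,4], I[4,4]. HN layers by μ_θ (5 steps, strictly decreasing):
  μ^(1)=17; μ^(2)=11; μ^(3)=1; μ^(4)=-7; μ^(5)=-15

((0, 0, 0, 2, 0); (0, 0, 0, 1, 1); (0, 0, 2, 0, 0); (0, 4, 0, 0, 0); (2, 0, 0, 0, 0))


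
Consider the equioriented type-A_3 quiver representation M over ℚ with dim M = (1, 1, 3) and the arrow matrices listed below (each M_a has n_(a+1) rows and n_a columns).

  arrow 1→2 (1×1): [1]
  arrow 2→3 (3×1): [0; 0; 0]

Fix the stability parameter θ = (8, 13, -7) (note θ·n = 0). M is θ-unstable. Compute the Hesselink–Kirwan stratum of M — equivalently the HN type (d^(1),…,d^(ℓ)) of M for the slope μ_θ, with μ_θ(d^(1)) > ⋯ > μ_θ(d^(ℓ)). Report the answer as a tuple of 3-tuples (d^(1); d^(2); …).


Interval decomposition of M: I[1,2], I[3,3]^3.
HN type (ℓ=3): μ^(1)=13; μ^(2)=8; μ^(3)=-7

((0, 1, 0); (1, 0, 0); (0, 0, 3))


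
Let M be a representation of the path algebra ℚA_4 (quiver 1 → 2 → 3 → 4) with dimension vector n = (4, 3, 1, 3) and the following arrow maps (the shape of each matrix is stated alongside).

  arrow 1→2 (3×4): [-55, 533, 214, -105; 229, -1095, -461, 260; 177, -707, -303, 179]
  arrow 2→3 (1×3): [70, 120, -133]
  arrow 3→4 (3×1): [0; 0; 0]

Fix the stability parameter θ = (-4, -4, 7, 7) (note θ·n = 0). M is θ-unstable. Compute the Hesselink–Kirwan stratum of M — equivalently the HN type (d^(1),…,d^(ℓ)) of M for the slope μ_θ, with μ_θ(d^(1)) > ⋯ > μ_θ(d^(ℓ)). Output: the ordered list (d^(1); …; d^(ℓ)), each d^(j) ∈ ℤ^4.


Interval decomposition of M: I[1,1], I[1,2]^2, I[1,3], I[4,4]^3.
HN type (ℓ=2): μ^(1)=7; μ^(2)=-4

((0, 0, 1, 3); (4, 3, 0, 0))


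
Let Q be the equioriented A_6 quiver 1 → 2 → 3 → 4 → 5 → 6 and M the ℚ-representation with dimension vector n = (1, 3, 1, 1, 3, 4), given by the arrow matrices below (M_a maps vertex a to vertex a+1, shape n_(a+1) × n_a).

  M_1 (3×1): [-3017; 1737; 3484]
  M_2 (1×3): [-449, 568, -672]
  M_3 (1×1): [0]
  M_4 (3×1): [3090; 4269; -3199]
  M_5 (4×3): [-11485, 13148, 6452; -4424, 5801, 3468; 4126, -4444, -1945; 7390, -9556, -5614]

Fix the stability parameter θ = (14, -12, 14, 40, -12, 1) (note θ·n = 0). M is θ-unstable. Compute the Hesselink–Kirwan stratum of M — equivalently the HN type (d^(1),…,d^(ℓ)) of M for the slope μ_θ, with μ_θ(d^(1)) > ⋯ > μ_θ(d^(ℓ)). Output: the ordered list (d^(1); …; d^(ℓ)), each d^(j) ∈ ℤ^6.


Via rank(M_{q-1}∘⋯∘M_p): M ≅ I[1,3], I[2,2]^2, I[4,6], I[5,6]^2, I[6,6].
μ_θ-semistable layers: μ^(1)=14; μ^(2)=29/3; μ^(3)=1; μ^(4)=-12

((0, 0, 1, 0, 0, 0); (0, 0, 0, 1, 1, 1); (1, 1, 0, 0, 0, 3); (0, 2, 0, 0, 2, 0))


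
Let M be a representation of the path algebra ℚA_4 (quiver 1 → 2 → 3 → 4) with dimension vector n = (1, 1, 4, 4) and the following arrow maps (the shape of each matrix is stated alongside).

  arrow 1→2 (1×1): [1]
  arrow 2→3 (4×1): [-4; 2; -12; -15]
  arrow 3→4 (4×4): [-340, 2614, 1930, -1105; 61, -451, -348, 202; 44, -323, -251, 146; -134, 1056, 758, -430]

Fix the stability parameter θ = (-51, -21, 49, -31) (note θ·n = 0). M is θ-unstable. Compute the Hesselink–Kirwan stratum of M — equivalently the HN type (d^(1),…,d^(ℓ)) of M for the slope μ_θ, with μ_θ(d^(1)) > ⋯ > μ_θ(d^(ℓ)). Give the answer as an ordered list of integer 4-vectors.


Barcode: M ≅ I[1,4], I[3,3], I[3,4]^2, I[4,4]. HN layers by μ_θ (5 steps, strictly decreasing):
  μ^(1)=49; μ^(2)=9; μ^(3)=-21; μ^(4)=-31; μ^(5)=-51

((0, 0, 1, 0); (0, 0, 3, 3); (0, 1, 0, 0); (0, 0, 0, 1); (1, 0, 0, 0))


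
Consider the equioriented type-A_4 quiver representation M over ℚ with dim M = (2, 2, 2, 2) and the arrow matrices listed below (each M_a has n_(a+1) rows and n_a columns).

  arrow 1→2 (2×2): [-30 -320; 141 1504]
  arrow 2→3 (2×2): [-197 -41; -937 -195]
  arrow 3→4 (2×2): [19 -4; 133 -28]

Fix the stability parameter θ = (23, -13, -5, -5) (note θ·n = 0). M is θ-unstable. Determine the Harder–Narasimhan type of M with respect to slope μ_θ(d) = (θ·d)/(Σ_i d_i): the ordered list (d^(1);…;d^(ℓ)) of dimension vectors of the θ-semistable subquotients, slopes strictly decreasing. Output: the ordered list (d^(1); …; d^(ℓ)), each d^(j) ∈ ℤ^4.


Interval decomposition of M: I[1,1], I[1,4], I[2,3], I[4,4].
HN type (ℓ=4): μ^(1)=23; μ^(2)=0; μ^(3)=-5; μ^(4)=-13

((1, 0, 0, 0); (1, 1, 1, 1); (0, 0, 1, 1); (0, 1, 0, 0))


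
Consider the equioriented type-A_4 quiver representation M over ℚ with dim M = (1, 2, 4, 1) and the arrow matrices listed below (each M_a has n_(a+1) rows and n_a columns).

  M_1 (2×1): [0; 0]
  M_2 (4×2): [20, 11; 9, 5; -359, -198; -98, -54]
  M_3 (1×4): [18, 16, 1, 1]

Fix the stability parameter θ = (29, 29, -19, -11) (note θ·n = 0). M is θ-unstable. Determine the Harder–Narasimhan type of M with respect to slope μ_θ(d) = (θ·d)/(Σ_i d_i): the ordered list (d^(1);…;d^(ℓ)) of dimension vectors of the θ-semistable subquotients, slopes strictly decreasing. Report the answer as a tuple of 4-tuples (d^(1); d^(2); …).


Interval decomposition of M: I[1,1], I[2,3], I[2,4], I[3,3]^2.
HN type (ℓ=4): μ^(1)=29; μ^(2)=5; μ^(3)=-1/3; μ^(4)=-19

((1, 0, 0, 0); (0, 1, 1, 0); (0, 1, 1, 1); (0, 0, 2, 0))


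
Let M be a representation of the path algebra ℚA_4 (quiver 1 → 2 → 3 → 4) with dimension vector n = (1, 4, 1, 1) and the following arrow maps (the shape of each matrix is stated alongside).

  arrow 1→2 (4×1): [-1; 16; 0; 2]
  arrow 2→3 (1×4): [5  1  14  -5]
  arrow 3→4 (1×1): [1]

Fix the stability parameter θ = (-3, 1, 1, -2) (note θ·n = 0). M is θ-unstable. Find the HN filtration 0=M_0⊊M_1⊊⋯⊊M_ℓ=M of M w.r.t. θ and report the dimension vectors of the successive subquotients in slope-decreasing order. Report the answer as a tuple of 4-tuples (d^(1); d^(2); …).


Via rank(M_{q-1}∘⋯∘M_p): M ≅ I[1,4], I[2,2]^3.
μ_θ-semistable layers: μ^(1)=1; μ^(2)=0; μ^(3)=-3

((0, 3, 0, 0); (0, 1, 1, 1); (1, 0, 0, 0))


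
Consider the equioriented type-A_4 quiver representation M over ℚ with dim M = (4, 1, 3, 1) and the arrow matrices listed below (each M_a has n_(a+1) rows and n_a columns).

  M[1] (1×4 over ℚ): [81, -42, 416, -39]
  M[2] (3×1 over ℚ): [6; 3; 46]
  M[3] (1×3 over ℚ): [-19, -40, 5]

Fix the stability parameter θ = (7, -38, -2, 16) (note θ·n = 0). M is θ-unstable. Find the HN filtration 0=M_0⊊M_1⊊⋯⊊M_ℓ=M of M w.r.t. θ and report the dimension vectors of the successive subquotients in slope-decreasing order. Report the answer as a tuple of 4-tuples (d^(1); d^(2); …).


Barcode: M ≅ I[1,1]^3, I[1,4], I[3,3]^2. HN layers by μ_θ (4 steps, strictly decreasing):
  μ^(1)=16; μ^(2)=7; μ^(3)=-2; μ^(4)=-31/2

((0, 0, 0, 1); (3, 0, 0, 0); (0, 0, 3, 0); (1, 1, 0, 0))


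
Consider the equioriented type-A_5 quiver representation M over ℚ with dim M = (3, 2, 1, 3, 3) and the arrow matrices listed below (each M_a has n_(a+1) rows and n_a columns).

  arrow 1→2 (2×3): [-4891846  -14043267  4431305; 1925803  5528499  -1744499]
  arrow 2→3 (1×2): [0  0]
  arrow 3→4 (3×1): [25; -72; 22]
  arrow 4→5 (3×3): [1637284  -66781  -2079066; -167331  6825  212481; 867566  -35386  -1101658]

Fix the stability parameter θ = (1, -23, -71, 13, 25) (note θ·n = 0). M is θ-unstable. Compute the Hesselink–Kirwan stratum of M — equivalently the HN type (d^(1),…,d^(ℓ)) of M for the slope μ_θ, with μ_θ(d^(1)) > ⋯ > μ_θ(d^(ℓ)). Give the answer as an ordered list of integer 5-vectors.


Via rank(M_{q-1}∘⋯∘M_p): M ≅ I[1,1], I[1,2]^2, I[3,5], I[4,4], I[4,5], I[5,5].
μ_θ-semistable layers: μ^(1)=25; μ^(2)=13; μ^(3)=1; μ^(4)=-11; μ^(5)=-71

((0, 0, 0, 0, 3); (0, 0, 0, 3, 0); (1, 0, 0, 0, 0); (2, 2, 0, 0, 0); (0, 0, 1, 0, 0))


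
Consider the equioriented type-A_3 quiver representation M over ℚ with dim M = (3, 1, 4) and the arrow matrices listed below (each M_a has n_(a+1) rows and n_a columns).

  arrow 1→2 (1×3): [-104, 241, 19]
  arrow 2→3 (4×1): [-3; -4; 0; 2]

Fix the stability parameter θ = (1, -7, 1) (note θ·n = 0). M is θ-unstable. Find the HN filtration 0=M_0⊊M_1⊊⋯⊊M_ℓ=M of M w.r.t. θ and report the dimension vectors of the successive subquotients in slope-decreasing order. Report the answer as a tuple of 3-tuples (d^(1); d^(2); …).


Interval decomposition of M: I[1,1]^2, I[1,3], I[3,3]^3.
HN type (ℓ=2): μ^(1)=1; μ^(2)=-3

((2, 0, 4); (1, 1, 0))


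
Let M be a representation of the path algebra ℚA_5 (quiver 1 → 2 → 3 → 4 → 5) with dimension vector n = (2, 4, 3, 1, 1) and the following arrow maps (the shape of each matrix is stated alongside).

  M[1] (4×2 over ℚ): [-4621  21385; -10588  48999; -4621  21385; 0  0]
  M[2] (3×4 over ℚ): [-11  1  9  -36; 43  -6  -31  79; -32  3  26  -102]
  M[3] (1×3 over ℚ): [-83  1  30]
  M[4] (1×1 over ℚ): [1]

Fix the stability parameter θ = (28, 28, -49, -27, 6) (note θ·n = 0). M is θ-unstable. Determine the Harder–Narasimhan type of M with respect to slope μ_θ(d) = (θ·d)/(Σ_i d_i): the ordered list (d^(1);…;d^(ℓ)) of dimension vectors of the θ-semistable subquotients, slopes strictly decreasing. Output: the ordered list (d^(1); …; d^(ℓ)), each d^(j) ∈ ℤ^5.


Via rank(M_{q-1}∘⋯∘M_p): M ≅ I[1,2], I[1,5], I[2,3]^2.
μ_θ-semistable layers: μ^(1)=28; μ^(2)=6; μ^(3)=-5; μ^(4)=-21/2

((1, 1, 0, 0, 0); (0, 0, 0, 0, 1); (1, 1, 1, 1, 0); (0, 2, 2, 0, 0))


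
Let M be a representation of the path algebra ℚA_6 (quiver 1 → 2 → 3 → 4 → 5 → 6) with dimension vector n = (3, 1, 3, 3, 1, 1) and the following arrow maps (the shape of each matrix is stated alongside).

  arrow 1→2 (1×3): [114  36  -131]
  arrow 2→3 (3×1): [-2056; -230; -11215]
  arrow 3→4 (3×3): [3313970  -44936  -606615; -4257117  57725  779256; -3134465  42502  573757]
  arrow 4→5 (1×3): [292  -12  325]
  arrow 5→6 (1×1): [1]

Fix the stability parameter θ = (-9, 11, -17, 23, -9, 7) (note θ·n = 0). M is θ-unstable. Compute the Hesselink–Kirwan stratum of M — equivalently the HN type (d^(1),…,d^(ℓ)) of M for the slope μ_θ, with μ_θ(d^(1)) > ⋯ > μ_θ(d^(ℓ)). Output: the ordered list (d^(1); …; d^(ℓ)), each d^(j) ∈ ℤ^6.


Interval decomposition of M: I[1,1]^2, I[1,6], I[3,4]^2.
HN type (ℓ=5): μ^(1)=23; μ^(2)=7; μ^(3)=-3; μ^(4)=-9; μ^(5)=-17

((0, 0, 0, 2, 0, 0); (0, 0, 0, 1, 1, 1); (0, 1, 1, 0, 0, 0); (3, 0, 0, 0, 0, 0); (0, 0, 2, 0, 0, 0))


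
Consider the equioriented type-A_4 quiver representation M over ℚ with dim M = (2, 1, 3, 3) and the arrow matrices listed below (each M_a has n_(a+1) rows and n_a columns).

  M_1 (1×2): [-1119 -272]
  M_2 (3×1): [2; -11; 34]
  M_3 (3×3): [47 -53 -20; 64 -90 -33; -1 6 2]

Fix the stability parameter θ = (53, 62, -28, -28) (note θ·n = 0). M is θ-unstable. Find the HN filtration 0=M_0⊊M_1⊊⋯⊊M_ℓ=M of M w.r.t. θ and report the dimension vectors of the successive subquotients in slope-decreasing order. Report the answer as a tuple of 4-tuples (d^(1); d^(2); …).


Via rank(M_{q-1}∘⋯∘M_p): M ≅ I[1,1], I[1,4], I[3,4]^2.
μ_θ-semistable layers: μ^(1)=53; μ^(2)=59/4; μ^(3)=-28

((1, 0, 0, 0); (1, 1, 1, 1); (0, 0, 2, 2))


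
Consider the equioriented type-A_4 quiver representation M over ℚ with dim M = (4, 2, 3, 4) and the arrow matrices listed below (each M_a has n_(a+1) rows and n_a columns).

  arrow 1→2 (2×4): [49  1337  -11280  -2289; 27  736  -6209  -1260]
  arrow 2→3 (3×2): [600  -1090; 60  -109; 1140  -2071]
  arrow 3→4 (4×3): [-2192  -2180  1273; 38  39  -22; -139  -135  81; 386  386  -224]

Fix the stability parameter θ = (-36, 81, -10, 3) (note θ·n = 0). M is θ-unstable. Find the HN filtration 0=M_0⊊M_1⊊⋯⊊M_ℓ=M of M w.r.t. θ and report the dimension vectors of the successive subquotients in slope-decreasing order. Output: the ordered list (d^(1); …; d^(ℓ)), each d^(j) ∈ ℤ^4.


Via rank(M_{q-1}∘⋯∘M_p): M ≅ I[1,1]^2, I[1,2], I[1,4], I[3,4]^2, I[4,4].
μ_θ-semistable layers: μ^(1)=81; μ^(2)=74/3; μ^(3)=3; μ^(4)=-10; μ^(5)=-36

((0, 1, 0, 0); (0, 1, 1, 1); (0, 0, 0, 3); (0, 0, 2, 0); (4, 0, 0, 0))


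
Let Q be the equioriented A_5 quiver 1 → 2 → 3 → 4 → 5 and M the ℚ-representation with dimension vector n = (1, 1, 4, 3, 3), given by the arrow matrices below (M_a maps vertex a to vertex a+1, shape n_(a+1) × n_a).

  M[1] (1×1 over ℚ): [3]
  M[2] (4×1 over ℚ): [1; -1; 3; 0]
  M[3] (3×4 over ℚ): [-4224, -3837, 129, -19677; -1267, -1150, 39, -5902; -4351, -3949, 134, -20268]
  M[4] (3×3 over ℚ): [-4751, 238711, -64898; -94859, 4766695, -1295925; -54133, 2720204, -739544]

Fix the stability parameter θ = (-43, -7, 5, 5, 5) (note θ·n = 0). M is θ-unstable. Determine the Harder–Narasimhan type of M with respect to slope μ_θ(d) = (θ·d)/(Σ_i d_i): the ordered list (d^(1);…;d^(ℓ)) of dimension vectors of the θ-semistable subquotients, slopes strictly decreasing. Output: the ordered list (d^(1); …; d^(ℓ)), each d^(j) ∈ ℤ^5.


Barcode: M ≅ I[1,3], I[3,5]^3. HN layers by μ_θ (3 steps, strictly decreasing):
  μ^(1)=5; μ^(2)=-7; μ^(3)=-43

((0, 0, 4, 3, 3); (0, 1, 0, 0, 0); (1, 0, 0, 0, 0))


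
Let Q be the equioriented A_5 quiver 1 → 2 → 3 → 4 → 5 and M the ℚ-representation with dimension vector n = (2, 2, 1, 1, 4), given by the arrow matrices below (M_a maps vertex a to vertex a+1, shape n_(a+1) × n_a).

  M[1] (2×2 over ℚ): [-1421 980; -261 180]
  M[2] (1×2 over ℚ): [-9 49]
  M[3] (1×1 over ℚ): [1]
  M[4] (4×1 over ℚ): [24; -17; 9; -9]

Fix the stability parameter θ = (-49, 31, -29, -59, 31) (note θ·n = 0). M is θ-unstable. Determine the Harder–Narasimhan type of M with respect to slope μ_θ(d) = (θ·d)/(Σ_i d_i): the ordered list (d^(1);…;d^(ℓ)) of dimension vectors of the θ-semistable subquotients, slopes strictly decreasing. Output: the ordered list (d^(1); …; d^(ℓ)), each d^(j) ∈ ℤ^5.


Barcode: M ≅ I[1,1], I[1,2], I[2,5], I[5,5]^3. HN layers by μ_θ (3 steps, strictly decreasing):
  μ^(1)=31; μ^(2)=-19; μ^(3)=-49

((0, 1, 0, 0, 4); (0, 1, 1, 1, 0); (2, 0, 0, 0, 0))


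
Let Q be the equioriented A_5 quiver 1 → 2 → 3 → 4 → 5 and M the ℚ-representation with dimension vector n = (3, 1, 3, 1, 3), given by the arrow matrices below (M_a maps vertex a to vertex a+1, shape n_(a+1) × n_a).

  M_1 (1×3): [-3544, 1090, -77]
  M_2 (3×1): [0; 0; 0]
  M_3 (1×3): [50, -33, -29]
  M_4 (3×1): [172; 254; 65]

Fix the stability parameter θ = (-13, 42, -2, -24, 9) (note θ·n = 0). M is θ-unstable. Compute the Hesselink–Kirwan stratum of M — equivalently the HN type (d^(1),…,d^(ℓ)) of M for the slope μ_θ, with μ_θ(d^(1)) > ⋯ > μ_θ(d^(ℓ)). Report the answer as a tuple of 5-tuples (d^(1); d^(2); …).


Barcode: M ≅ I[1,1]^2, I[1,2], I[3,3]^2, I[3,5], I[5,5]^2. HN layers by μ_θ (4 steps, strictly decreasing):
  μ^(1)=42; μ^(2)=9; μ^(3)=-2; μ^(4)=-13

((0, 1, 0, 0, 0); (0, 0, 0, 0, 3); (0, 0, 2, 0, 0); (3, 0, 1, 1, 0))


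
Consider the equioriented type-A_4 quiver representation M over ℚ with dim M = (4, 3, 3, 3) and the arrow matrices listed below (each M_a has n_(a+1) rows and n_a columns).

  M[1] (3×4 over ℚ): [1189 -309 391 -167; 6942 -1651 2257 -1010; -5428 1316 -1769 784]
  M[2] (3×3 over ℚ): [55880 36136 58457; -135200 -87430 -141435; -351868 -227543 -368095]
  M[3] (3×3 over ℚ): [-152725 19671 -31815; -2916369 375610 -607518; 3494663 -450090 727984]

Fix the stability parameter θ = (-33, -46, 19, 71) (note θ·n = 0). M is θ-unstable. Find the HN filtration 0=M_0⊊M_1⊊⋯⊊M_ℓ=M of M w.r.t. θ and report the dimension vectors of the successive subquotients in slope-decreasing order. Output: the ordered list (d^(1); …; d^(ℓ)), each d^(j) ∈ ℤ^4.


Via rank(M_{q-1}∘⋯∘M_p): M ≅ I[1,1], I[1,2], I[1,4]^2, I[3,4].
μ_θ-semistable layers: μ^(1)=71; μ^(2)=19; μ^(3)=-33; μ^(4)=-79/2

((0, 0, 0, 3); (0, 0, 3, 0); (1, 0, 0, 0); (3, 3, 0, 0))


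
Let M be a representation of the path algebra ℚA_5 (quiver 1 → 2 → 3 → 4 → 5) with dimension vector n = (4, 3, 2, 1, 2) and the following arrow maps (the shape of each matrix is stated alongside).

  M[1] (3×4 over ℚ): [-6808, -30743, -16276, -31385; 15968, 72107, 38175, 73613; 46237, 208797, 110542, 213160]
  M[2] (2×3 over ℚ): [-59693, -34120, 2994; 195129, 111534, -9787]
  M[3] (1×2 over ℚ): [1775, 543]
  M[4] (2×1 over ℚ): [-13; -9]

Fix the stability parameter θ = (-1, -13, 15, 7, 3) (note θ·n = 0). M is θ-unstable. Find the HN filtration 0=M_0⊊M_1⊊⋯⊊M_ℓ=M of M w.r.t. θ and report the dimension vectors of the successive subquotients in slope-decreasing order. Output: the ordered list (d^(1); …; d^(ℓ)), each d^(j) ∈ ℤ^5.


Interval decomposition of M: I[1,1], I[1,2], I[1,3], I[1,5], I[5,5].
HN type (ℓ=5): μ^(1)=15; μ^(2)=25/3; μ^(3)=3; μ^(4)=-1; μ^(5)=-7

((0, 0, 1, 0, 0); (0, 0, 1, 1, 1); (0, 0, 0, 0, 1); (1, 0, 0, 0, 0); (3, 3, 0, 0, 0))


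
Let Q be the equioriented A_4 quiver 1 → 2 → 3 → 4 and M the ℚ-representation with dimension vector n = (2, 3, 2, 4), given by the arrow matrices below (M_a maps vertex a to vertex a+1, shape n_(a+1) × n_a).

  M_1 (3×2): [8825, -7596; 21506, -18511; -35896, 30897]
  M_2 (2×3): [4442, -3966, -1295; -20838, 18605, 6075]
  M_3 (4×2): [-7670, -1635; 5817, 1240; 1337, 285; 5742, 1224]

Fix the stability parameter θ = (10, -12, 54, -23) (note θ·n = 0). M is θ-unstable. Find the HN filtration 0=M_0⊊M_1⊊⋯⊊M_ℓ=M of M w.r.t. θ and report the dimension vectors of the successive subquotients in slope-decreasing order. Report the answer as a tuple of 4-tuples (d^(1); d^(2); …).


Interval decomposition of M: I[1,4]^2, I[2,2], I[4,4]^2.
HN type (ℓ=4): μ^(1)=31/2; μ^(2)=-1; μ^(3)=-12; μ^(4)=-23

((0, 0, 2, 2); (2, 2, 0, 0); (0, 1, 0, 0); (0, 0, 0, 2))


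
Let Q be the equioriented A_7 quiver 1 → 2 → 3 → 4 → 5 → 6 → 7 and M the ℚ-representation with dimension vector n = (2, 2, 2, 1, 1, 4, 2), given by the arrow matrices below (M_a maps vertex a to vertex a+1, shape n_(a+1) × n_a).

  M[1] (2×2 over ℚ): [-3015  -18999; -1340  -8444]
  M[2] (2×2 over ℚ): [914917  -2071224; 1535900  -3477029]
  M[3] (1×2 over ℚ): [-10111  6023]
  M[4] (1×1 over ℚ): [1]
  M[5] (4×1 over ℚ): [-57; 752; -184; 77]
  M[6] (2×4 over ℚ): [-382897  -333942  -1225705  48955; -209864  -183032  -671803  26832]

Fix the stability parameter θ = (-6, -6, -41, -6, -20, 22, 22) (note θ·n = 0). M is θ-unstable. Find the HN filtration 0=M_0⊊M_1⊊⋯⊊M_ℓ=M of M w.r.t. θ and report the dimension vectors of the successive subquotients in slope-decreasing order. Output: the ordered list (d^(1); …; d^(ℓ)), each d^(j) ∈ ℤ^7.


Interval decomposition of M: I[1,1], I[1,6], I[2,3], I[6,6], I[6,7]^2.
HN type (ℓ=5): μ^(1)=22; μ^(2)=-6; μ^(3)=-13; μ^(4)=-53/3; μ^(5)=-47/2

((0, 0, 0, 0, 0, 4, 2); (1, 0, 0, 0, 0, 0, 0); (0, 0, 0, 1, 1, 0, 0); (1, 1, 1, 0, 0, 0, 0); (0, 1, 1, 0, 0, 0, 0))


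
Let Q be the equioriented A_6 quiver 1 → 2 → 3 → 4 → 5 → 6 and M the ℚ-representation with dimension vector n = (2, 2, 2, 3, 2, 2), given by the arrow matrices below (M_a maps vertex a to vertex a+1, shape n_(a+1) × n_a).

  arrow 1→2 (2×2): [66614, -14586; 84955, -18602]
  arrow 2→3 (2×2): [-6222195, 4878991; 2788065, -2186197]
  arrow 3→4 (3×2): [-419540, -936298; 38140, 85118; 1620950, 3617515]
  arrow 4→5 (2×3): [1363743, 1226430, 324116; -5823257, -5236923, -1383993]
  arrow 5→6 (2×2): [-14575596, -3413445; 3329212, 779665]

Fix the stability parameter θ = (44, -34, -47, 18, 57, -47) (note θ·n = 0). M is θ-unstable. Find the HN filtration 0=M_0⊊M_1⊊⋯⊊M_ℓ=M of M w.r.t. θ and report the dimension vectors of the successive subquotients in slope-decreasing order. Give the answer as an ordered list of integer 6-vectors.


Interval decomposition of M: I[1,2], I[1,6], I[3,3], I[4,4], I[4,5], I[6,6].
HN type (ℓ=6): μ^(1)=57; μ^(2)=18; μ^(3)=28/3; μ^(4)=5; μ^(5)=-37/3; μ^(6)=-47

((0, 0, 0, 0, 1, 0); (0, 0, 0, 2, 0, 0); (0, 0, 0, 1, 1, 1); (1, 1, 0, 0, 0, 0); (1, 1, 1, 0, 0, 0); (0, 0, 1, 0, 0, 1))


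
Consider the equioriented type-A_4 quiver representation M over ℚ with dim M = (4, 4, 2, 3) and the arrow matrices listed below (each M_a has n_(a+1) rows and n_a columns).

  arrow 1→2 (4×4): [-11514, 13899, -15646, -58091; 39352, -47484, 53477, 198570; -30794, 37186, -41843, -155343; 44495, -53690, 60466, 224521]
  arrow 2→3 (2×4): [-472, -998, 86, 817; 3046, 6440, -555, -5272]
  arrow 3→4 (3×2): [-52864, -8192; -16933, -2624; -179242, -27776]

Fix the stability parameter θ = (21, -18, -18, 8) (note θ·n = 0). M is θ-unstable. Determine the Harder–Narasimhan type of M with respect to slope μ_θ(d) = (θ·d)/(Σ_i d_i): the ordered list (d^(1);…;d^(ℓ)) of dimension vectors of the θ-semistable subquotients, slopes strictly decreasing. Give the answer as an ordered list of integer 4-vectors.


Barcode: M ≅ I[1,2]^2, I[1,3], I[1,4], I[4,4]^2. HN layers by μ_θ (3 steps, strictly decreasing):
  μ^(1)=8; μ^(2)=3/2; μ^(3)=-5

((0, 0, 0, 3); (2, 2, 0, 0); (2, 2, 2, 0))


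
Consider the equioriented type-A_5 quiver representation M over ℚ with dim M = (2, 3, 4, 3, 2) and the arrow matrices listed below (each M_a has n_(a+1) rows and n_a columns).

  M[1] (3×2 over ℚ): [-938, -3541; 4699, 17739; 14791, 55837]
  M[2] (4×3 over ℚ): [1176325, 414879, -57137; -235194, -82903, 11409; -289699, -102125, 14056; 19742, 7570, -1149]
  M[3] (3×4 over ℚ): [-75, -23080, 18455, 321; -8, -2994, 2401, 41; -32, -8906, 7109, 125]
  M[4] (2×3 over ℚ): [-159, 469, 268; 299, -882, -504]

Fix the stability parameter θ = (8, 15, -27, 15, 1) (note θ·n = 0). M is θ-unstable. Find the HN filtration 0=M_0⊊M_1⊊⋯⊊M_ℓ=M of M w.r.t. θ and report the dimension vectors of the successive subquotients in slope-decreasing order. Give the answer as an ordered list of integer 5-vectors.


Via rank(M_{q-1}∘⋯∘M_p): M ≅ I[1,3], I[1,5], I[2,3], I[3,5], I[4,4].
μ_θ-semistable layers: μ^(1)=15; μ^(2)=8; μ^(3)=-4/3; μ^(4)=-6; μ^(5)=-27

((0, 0, 0, 1, 0); (0, 0, 0, 2, 2); (2, 2, 2, 0, 0); (0, 1, 1, 0, 0); (0, 0, 1, 0, 0))


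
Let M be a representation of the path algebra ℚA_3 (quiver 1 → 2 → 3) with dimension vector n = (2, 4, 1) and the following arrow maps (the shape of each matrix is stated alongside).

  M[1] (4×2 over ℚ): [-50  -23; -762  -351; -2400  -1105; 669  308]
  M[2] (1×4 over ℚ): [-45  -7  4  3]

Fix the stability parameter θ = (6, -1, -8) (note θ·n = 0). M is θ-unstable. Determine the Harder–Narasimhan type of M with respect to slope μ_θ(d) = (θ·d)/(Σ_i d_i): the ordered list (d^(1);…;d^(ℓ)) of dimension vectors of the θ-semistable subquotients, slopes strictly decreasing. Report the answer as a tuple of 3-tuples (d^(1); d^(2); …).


Barcode: M ≅ I[1,2], I[1,3], I[2,2]^2. HN layers by μ_θ (2 steps, strictly decreasing):
  μ^(1)=5/2; μ^(2)=-1

((1, 1, 0); (1, 3, 1))


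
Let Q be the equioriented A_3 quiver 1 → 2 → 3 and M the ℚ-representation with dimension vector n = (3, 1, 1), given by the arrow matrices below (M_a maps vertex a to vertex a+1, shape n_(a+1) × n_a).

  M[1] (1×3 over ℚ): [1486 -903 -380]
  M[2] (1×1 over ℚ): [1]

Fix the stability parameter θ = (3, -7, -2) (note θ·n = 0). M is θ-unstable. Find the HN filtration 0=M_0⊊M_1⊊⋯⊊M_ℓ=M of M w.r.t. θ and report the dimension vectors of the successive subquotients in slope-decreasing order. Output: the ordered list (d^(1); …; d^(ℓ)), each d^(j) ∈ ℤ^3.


Barcode: M ≅ I[1,1]^2, I[1,3]. HN layers by μ_θ (2 steps, strictly decreasing):
  μ^(1)=3; μ^(2)=-2

((2, 0, 0); (1, 1, 1))


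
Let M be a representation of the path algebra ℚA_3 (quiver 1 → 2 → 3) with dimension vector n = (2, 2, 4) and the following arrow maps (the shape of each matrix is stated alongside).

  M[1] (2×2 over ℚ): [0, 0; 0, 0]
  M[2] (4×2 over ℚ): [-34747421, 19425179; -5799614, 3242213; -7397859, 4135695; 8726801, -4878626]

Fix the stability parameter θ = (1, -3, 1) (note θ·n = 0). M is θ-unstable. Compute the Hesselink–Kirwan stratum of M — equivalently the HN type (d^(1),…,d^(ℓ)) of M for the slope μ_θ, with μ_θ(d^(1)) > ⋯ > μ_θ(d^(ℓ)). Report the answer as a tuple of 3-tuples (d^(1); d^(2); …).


Interval decomposition of M: I[1,1]^2, I[2,3]^2, I[3,3]^2.
HN type (ℓ=2): μ^(1)=1; μ^(2)=-3

((2, 0, 4); (0, 2, 0))


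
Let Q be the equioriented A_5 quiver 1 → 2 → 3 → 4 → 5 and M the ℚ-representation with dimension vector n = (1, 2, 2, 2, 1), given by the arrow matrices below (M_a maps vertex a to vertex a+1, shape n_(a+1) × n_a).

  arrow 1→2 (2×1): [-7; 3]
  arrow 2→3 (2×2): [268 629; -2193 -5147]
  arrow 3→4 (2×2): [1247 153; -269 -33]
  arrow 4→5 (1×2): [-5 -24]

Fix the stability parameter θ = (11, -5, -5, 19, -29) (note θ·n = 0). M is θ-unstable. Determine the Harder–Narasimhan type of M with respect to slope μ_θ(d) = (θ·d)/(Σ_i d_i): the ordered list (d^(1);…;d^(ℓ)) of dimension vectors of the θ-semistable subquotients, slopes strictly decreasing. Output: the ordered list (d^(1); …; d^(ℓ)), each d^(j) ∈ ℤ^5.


Via rank(M_{q-1}∘⋯∘M_p): M ≅ I[1,5], I[2,4].
μ_θ-semistable layers: μ^(1)=19; μ^(2)=-9/5; μ^(3)=-5

((0, 0, 0, 1, 0); (1, 1, 1, 1, 1); (0, 1, 1, 0, 0))


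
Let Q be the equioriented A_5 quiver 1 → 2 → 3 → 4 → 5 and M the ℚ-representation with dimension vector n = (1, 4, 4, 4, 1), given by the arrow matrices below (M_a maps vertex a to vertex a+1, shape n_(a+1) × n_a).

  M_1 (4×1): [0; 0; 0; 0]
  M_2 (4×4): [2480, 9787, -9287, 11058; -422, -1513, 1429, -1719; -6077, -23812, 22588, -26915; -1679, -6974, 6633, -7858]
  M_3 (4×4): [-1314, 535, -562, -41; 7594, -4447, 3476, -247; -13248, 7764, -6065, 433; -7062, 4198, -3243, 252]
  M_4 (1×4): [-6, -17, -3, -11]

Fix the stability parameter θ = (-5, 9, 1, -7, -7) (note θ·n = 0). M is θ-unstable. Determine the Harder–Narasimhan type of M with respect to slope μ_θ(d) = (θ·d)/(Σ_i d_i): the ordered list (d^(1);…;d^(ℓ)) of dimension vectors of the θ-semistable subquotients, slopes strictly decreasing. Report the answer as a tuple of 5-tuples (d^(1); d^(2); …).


Barcode: M ≅ I[1,1], I[2,4]^3, I[2,5]. HN layers by μ_θ (3 steps, strictly decreasing):
  μ^(1)=1; μ^(2)=-1; μ^(3)=-5

((0, 3, 3, 3, 0); (0, 1, 1, 1, 1); (1, 0, 0, 0, 0))


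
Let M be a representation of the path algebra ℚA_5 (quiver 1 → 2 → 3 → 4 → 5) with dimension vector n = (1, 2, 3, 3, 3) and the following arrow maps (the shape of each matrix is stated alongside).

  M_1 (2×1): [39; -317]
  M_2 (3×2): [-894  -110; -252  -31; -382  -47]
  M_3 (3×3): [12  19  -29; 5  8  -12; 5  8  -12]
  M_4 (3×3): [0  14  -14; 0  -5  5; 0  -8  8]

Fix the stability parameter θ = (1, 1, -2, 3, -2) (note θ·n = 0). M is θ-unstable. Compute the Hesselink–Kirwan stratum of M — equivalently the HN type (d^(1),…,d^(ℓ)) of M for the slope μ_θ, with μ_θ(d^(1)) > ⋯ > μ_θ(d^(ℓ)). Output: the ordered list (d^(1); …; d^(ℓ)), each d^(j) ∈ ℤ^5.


Interval decomposition of M: I[1,3], I[2,4], I[3,4], I[4,5], I[5,5]^2.
HN type (ℓ=5): μ^(1)=3; μ^(2)=1/2; μ^(3)=0; μ^(4)=-1/2; μ^(5)=-2

((0, 0, 0, 2, 0); (0, 0, 0, 1, 1); (1, 1, 1, 0, 0); (0, 1, 1, 0, 0); (0, 0, 1, 0, 2))


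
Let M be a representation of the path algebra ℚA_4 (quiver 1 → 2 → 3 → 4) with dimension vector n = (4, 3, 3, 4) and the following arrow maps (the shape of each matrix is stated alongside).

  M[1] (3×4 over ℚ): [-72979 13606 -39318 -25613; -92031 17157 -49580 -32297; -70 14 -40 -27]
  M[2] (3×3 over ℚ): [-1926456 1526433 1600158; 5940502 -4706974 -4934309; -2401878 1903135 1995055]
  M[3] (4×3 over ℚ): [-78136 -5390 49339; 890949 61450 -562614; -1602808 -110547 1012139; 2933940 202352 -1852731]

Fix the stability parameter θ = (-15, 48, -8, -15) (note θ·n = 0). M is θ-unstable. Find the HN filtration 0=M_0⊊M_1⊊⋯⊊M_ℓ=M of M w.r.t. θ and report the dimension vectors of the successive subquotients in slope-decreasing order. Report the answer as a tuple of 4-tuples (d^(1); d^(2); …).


Via rank(M_{q-1}∘⋯∘M_p): M ≅ I[1,1], I[1,2], I[1,4]^2, I[3,4], I[4,4].
μ_θ-semistable layers: μ^(1)=48; μ^(2)=25/3; μ^(3)=-23/2; μ^(4)=-15

((0, 1, 0, 0); (0, 2, 2, 2); (0, 0, 1, 1); (4, 0, 0, 1))


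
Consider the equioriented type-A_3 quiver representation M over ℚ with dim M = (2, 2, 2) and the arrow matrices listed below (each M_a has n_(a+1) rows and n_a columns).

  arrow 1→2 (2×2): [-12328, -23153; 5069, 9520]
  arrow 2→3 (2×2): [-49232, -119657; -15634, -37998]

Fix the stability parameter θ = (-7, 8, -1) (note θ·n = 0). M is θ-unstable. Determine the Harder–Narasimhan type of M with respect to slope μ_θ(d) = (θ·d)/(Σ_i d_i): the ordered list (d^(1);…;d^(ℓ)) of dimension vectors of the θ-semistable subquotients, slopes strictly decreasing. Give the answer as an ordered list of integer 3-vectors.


Barcode: M ≅ I[1,3]^2. HN layers by μ_θ (2 steps, strictly decreasing):
  μ^(1)=7/2; μ^(2)=-7

((0, 2, 2); (2, 0, 0))


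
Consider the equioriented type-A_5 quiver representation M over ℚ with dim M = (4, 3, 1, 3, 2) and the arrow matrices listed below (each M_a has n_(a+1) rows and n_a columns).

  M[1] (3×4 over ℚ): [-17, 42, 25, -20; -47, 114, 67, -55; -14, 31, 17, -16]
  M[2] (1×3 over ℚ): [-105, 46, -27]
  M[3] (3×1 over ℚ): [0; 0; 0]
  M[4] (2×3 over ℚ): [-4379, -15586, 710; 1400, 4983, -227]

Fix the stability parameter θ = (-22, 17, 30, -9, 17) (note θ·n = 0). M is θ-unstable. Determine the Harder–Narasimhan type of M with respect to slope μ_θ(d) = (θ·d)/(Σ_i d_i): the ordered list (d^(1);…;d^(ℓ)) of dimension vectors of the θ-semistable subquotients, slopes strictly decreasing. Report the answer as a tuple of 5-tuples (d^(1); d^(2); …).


Barcode: M ≅ I[1,1], I[1,2]^2, I[1,3], I[4,4], I[4,5]^2. HN layers by μ_θ (4 steps, strictly decreasing):
  μ^(1)=30; μ^(2)=17; μ^(3)=-9; μ^(4)=-22

((0, 0, 1, 0, 0); (0, 3, 0, 0, 2); (0, 0, 0, 3, 0); (4, 0, 0, 0, 0))


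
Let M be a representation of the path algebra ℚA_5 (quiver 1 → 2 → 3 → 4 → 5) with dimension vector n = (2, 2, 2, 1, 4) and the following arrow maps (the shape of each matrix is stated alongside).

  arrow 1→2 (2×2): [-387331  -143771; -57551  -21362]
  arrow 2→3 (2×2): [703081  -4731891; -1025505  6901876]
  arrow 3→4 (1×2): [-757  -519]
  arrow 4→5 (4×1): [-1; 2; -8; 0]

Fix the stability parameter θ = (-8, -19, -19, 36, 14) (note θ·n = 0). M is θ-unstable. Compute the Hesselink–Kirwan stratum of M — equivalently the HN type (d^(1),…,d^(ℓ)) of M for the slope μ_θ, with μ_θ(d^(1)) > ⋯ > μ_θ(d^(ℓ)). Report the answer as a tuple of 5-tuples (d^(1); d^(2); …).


Via rank(M_{q-1}∘⋯∘M_p): M ≅ I[1,3], I[1,5], I[5,5]^3.
μ_θ-semistable layers: μ^(1)=25; μ^(2)=14; μ^(3)=-46/3

((0, 0, 0, 1, 1); (0, 0, 0, 0, 3); (2, 2, 2, 0, 0))


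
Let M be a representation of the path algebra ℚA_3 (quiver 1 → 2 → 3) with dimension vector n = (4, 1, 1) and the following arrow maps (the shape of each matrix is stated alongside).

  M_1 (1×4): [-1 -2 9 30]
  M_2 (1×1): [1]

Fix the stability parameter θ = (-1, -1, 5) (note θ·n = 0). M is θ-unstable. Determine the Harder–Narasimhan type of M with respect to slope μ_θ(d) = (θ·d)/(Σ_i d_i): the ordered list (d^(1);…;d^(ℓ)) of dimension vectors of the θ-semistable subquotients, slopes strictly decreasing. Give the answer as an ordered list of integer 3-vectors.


Via rank(M_{q-1}∘⋯∘M_p): M ≅ I[1,1]^3, I[1,3].
μ_θ-semistable layers: μ^(1)=5; μ^(2)=-1

((0, 0, 1); (4, 1, 0))


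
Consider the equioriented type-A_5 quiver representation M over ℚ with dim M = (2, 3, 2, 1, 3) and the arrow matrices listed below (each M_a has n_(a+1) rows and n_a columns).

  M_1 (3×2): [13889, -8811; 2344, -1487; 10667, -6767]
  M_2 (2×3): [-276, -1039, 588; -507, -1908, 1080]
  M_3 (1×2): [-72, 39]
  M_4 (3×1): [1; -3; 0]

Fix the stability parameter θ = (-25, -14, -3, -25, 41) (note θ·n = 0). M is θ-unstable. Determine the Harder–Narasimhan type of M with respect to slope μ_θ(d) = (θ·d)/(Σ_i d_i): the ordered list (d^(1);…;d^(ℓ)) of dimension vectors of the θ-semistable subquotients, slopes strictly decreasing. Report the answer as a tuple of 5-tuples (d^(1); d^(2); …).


Interval decomposition of M: I[1,3], I[1,5], I[2,2], I[5,5]^2.
HN type (ℓ=4): μ^(1)=41; μ^(2)=-3; μ^(3)=-14; μ^(4)=-25

((0, 0, 0, 0, 3); (0, 0, 1, 0, 0); (0, 3, 1, 1, 0); (2, 0, 0, 0, 0))


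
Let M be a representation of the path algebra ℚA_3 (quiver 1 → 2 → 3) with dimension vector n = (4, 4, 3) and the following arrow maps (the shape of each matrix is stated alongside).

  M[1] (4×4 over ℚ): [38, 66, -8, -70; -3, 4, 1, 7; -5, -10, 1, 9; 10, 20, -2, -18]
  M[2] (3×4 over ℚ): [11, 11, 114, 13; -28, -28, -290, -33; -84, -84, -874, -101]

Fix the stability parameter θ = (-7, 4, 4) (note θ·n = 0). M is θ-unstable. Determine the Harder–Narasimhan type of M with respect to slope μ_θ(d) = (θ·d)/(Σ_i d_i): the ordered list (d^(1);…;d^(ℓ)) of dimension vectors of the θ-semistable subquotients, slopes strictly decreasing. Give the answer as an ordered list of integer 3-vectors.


Via rank(M_{q-1}∘⋯∘M_p): M ≅ I[1,1]^2, I[1,2], I[1,3], I[2,2], I[2,3], I[3,3].
μ_θ-semistable layers: μ^(1)=4; μ^(2)=-7

((0, 4, 3); (4, 0, 0))


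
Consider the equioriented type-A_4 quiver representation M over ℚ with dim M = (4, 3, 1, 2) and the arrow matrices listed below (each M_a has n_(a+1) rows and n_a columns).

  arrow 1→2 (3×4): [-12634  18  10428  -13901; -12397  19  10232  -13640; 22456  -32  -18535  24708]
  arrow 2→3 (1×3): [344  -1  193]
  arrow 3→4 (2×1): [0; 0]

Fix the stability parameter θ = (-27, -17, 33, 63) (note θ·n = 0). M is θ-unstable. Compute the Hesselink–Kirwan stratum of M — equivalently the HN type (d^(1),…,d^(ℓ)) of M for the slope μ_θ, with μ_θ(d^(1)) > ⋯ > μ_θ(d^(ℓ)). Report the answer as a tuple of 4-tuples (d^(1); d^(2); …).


Interval decomposition of M: I[1,1], I[1,2]^2, I[1,3], I[4,4]^2.
HN type (ℓ=4): μ^(1)=63; μ^(2)=33; μ^(3)=-17; μ^(4)=-27

((0, 0, 0, 2); (0, 0, 1, 0); (0, 3, 0, 0); (4, 0, 0, 0))


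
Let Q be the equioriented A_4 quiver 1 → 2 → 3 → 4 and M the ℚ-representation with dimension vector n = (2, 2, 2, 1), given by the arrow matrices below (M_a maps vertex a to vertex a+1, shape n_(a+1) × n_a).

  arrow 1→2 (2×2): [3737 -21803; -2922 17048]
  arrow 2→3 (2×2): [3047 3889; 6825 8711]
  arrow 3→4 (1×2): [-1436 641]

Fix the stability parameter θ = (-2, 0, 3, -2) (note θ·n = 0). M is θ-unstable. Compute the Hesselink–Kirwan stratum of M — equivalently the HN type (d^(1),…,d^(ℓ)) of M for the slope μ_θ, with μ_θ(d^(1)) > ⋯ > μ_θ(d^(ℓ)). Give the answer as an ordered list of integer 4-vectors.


Via rank(M_{q-1}∘⋯∘M_p): M ≅ I[1,3], I[1,4].
μ_θ-semistable layers: μ^(1)=3; μ^(2)=1/2; μ^(3)=0; μ^(4)=-2

((0, 0, 1, 0); (0, 0, 1, 1); (0, 2, 0, 0); (2, 0, 0, 0))
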